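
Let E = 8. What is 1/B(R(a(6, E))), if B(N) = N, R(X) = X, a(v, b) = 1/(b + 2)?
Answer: 10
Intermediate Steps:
a(v, b) = 1/(2 + b)
1/B(R(a(6, E))) = 1/(1/(2 + 8)) = 1/(1/10) = 10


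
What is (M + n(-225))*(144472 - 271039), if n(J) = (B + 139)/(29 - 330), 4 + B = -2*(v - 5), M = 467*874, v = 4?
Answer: -2221348867101/43 ≈ -5.1659e+10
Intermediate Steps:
M = 408158
B = -2 (B = -4 - 2*(4 - 5) = -4 - 2*(-1) = -4 + 2 = -2)
n(J) = -137/301 (n(J) = (-2 + 139)/(29 - 330) = 137/(-301) = 137*(-1/301) = -137/301)
(M + n(-225))*(144472 - 271039) = (408158 - 137/301)*(144472 - 271039) = (122855421/301)*(-126567) = -2221348867101/43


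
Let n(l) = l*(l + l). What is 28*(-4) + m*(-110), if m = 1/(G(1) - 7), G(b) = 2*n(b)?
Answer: -226/3 ≈ -75.333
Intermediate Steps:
n(l) = 2*l² (n(l) = l*(2*l) = 2*l²)
G(b) = 4*b² (G(b) = 2*(2*b²) = 4*b²)
m = -⅓ (m = 1/(4*1² - 7) = 1/(4*1 - 7) = 1/(4 - 7) = 1/(-3) = -⅓ ≈ -0.33333)
28*(-4) + m*(-110) = 28*(-4) - ⅓*(-110) = -112 + 110/3 = -226/3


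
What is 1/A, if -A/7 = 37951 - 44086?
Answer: 1/42945 ≈ 2.3286e-5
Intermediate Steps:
A = 42945 (A = -7*(37951 - 44086) = -7*(-6135) = 42945)
1/A = 1/42945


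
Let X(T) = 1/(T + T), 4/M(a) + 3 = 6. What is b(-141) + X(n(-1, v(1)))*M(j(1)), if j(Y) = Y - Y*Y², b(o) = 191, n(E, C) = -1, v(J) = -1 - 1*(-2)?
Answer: 571/3 ≈ 190.33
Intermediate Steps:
v(J) = 1 (v(J) = -1 + 2 = 1)
j(Y) = Y - Y³
M(a) = 4/3 (M(a) = 4/(-3 + 6) = 4/3)
X(T) = 1/(2*T)
b(-141) + X(n(-1, v(1)))*M(j(1)) = 191 + ((½)/(-1))*(4/3) = 191 + ((½)*(-1))*(4/3) = 191 - ½*4/3 = 191 - ⅔ = 571/3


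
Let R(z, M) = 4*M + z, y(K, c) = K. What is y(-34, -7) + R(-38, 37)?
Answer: 76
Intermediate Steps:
R(z, M) = z + 4*M
y(-34, -7) + R(-38, 37) = -34 + (-38 + 4*37) = -34 + (-38 + 148) = -34 + 110 = 76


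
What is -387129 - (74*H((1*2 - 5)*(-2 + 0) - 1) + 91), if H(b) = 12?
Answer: -388108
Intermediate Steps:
-387129 - (74*H((1*2 - 5)*(-2 + 0) - 1) + 91) = -387129 - (74*12 + 91) = -387129 - (888 + 91) = -387129 - 1*979 = -387129 - 979 = -388108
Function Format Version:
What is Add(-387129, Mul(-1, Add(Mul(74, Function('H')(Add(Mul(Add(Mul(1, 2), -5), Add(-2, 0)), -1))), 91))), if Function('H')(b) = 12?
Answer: -388108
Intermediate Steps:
Add(-387129, Mul(-1, Add(Mul(74, Function('H')(Add(Mul(Add(Mul(1, 2), -5), Add(-2, 0)), -1))), 91))) = Add(-387129, Mul(-1, Add(Mul(74, 12), 91))) = Add(-387129, Mul(-1, Add(888, 91))) = Add(-387129, Mul(-1, 979)) = Add(-387129, -979) = -388108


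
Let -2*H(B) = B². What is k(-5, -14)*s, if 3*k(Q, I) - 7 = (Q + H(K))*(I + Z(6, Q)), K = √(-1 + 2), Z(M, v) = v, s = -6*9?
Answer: -2007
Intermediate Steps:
s = -54
K = 1 (K = √1 = 1)
H(B) = -B²/2
k(Q, I) = 7/3 + (-½ + Q)*(I + Q)/3 (k(Q, I) = 7/3 + ((Q - ½*1²)*(I + Q))/3 = 7/3 + ((Q - ½*1)*(I + Q))/3 = 7/3 + ((Q - ½)*(I + Q))/3 = 7/3 + ((-½ + Q)*(I + Q))/3 = 7/3 + (-½ + Q)*(I + Q)/3)
k(-5, -14)*s = (7/3 - ⅙*(-14) - ⅙*(-5) + (⅓)*(-5)² + (⅓)*(-14)*(-5))*(-54) = (7/3 + 7/3 + ⅚ + (⅓)*25 + 70/3)*(-54) = (7/3 + 7/3 + ⅚ + 25/3 + 70/3)*(-54) = (223/6)*(-54) = -2007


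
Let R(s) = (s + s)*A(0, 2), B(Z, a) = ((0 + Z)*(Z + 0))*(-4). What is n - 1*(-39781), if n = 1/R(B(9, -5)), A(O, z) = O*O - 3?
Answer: 77334265/1944 ≈ 39781.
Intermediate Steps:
A(O, z) = -3 + O² (A(O, z) = O² - 3 = -3 + O²)
B(Z, a) = -4*Z² (B(Z, a) = (Z*Z)*(-4) = Z²*(-4) = -4*Z²)
R(s) = -6*s (R(s) = (s + s)*(-3 + 0²) = (2*s)*(-3 + 0) = (2*s)*(-3) = -6*s)
n = 1/1944 (n = 1/(-(-24)*9²) = 1/(-(-24)*81) = 1/(-6*(-324)) = 1/1944 ≈ 0.00051440)
n - 1*(-39781) = 1/1944 - 1*(-39781) = 1/1944 + 39781 = 77334265/1944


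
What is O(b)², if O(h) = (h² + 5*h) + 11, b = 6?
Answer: 5929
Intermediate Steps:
O(h) = 11 + h² + 5*h
O(b)² = (11 + 6² + 5*6)² = (11 + 36 + 30)² = 77² = 5929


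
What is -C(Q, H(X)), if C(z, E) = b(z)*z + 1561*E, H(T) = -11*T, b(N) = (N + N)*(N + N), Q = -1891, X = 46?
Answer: 27048753750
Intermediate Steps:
b(N) = 4*N² (b(N) = (2*N)*(2*N) = 4*N²)
C(z, E) = 4*z³ + 1561*E (C(z, E) = (4*z²)*z + 1561*E = 4*z³ + 1561*E)
-C(Q, H(X)) = -(4*(-1891)³ + 1561*(-11*46)) = -(4*(-6761990971) + 1561*(-506)) = -(-27047963884 - 789866) = -1*(-27048753750) = 27048753750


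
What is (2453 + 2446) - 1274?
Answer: 3625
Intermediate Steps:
(2453 + 2446) - 1274 = 4899 - 1274 = 3625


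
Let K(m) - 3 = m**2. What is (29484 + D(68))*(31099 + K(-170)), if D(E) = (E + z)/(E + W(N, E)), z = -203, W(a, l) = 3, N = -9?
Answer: 125597926458/71 ≈ 1.7690e+9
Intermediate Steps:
D(E) = (-203 + E)/(3 + E) (D(E) = (E - 203)/(E + 3) = (-203 + E)/(3 + E))
K(m) = 3 + m**2
(29484 + D(68))*(31099 + K(-170)) = (29484 + (-203 + 68)/(3 + 68))*(31099 + (3 + (-170)**2)) = (29484 - 135/71)*(31099 + (3 + 28900)) = (29484 + (1/71)*(-135))*(31099 + 28903) = (29484 - 135/71)*60002 = (2093229/71)*60002 = 125597926458/71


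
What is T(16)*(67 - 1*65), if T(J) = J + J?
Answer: 64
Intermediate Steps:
T(J) = 2*J
T(16)*(67 - 1*65) = (2*16)*(67 - 1*65) = 32*(67 - 65) = 32*2 = 64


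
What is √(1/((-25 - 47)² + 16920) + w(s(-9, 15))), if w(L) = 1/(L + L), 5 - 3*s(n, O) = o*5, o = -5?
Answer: √16980170/18420 ≈ 0.22371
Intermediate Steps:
s(n, O) = 10 (s(n, O) = 5/3 - (-5)*5/3 = 5/3 - ⅓*(-25) = 5/3 + 25/3 = 10)
w(L) = 1/(2*L)
√(1/((-25 - 47)² + 16920) + w(s(-9, 15))) = √(1/((-25 - 47)² + 16920) + (½)/10) = √(1/((-72)² + 16920) + (½)*(⅒)) = √(1/(5184 + 16920) + 1/20) = √(1/22104 + 1/20) = √(5531/110520) = √16980170/18420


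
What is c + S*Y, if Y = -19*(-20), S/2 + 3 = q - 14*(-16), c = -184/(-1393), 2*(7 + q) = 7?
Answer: 230263084/1393 ≈ 1.6530e+5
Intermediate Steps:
q = -7/2 (q = -7 + (1/2)*7 = -7 + 7/2 = -7/2 ≈ -3.5000)
c = 184/1393 (c = -184*(-1/1393) = 184/1393 ≈ 0.13209)
S = 435 (S = -6 + 2*(-7/2 - 14*(-16)) = -6 + 2*(-7/2 + 224) = -6 + 2*(441/2) = -6 + 441 = 435)
Y = 380
c + S*Y = 184/1393 + 435*380 = 184/1393 + 165300 = 230263084/1393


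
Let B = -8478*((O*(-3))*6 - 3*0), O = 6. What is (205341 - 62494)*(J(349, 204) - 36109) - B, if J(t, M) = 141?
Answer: -5138836520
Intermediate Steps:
B = 915624 (B = -8478*((6*(-3))*6 - 3*0) = -8478*(-18*6 + 0) = -8478*(-108 + 0) = -8478*(-108) = 915624)
(205341 - 62494)*(J(349, 204) - 36109) - B = (205341 - 62494)*(141 - 36109) - 1*915624 = 142847*(-35968) - 915624 = -5137920896 - 915624 = -5138836520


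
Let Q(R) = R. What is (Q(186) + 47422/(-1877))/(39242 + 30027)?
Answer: 301700/130017913 ≈ 0.0023204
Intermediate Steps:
(Q(186) + 47422/(-1877))/(39242 + 30027) = (186 + 47422/(-1877))/(39242 + 30027) = (186 + 47422*(-1/1877))/69269 = (186 - 47422/1877)*(1/69269) = (301700/1877)*(1/69269) = 301700/130017913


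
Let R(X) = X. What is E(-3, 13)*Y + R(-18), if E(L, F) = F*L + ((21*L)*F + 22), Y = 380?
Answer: -317698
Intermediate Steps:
E(L, F) = 22 + 22*F*L (E(L, F) = F*L + (21*F*L + 22) = F*L + (22 + 21*F*L) = 22 + 22*F*L)
E(-3, 13)*Y + R(-18) = (22 + 22*13*(-3))*380 - 18 = (22 - 858)*380 - 18 = -836*380 - 18 = -317680 - 18 = -317698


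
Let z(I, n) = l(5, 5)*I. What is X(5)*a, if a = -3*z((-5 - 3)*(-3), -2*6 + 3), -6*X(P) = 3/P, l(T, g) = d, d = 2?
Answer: 72/5 ≈ 14.400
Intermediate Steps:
l(T, g) = 2
z(I, n) = 2*I
X(P) = -1/(2*P)
a = -144 (a = -6*(-5 - 3)*(-3) = -6*(-8*(-3)) = -6*24 = -3*48 = -144)
X(5)*a = -½/5*(-144) = -½*⅕*(-144) = -⅒*(-144) = 72/5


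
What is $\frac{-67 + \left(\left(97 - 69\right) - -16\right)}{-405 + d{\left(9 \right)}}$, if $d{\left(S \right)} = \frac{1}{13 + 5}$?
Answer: $\frac{414}{7289} \approx 0.056798$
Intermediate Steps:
$d{\left(S \right)} = \frac{1}{18}$
$\frac{-67 + \left(\left(97 - 69\right) - -16\right)}{-405 + d{\left(9 \right)}} = \frac{-67 + \left(\left(97 - 69\right) - -16\right)}{-405 + \frac{1}{18}} = \frac{-67 + \left(28 + 16\right)}{- \frac{7289}{18}} = \left(-67 + 44\right) \left(- \frac{18}{7289}\right) = \left(-23\right) \left(- \frac{18}{7289}\right) = \frac{414}{7289}$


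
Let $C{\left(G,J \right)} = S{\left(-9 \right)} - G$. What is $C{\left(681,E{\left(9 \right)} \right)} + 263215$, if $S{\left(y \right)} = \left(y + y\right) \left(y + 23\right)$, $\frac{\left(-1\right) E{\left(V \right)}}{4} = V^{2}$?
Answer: $262282$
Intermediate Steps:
$E{\left(V \right)} = - 4 V^{2}$
$S{\left(y \right)} = 2 y \left(23 + y\right)$
$C{\left(G,J \right)} = -252 - G$ ($C{\left(G,J \right)} = 2 \left(-9\right) \left(23 - 9\right) - G = 2 \left(-9\right) 14 - G = -252 - G$)
$C{\left(681,E{\left(9 \right)} \right)} + 263215 = \left(-252 - 681\right) + 263215 = -933 + 263215 = 262282$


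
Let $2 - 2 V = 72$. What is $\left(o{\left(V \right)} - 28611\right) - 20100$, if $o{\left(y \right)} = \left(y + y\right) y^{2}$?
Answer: $-134461$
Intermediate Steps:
$V = -35$ ($V = 1 - 36 = -35$)
$o{\left(y \right)} = 2 y^{3}$ ($o{\left(y \right)} = 2 y y^{2} = 2 y^{3}$)
$\left(o{\left(V \right)} - 28611\right) - 20100 = \left(2 \left(-35\right)^{3} - 28611\right) - 20100 = \left(2 \left(-42875\right) - 28611\right) - 20100 = \left(-85750 - 28611\right) - 20100 = -114361 - 20100 = -134461$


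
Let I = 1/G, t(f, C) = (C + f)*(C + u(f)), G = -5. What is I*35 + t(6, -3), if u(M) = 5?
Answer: -1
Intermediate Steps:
t(f, C) = (5 + C)*(C + f) (t(f, C) = (C + f)*(C + 5) = (C + f)*(5 + C) = (5 + C)*(C + f))
I = -⅕ (I = 1/(-5) = -⅕ ≈ -0.20000)
I*35 + t(6, -3) = -⅕*35 + ((-3)² + 5*(-3) + 5*6 - 3*6) = -7 + (9 - 15 + 30 - 18) = -7 + 6 = -1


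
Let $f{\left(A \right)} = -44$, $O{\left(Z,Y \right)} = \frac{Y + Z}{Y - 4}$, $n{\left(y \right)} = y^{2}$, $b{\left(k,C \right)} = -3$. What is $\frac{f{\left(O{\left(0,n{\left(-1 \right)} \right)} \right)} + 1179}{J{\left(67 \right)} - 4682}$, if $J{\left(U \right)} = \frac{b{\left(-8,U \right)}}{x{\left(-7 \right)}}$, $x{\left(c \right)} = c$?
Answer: $- \frac{7945}{32771} \approx -0.24244$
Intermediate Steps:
$J{\left(U \right)} = \frac{3}{7}$ ($J{\left(U \right)} = - \frac{3}{-7} = \left(-3\right) \left(- \frac{1}{7}\right) = \frac{3}{7}$)
$O{\left(Z,Y \right)} = \frac{Y + Z}{-4 + Y}$
$\frac{f{\left(O{\left(0,n{\left(-1 \right)} \right)} \right)} + 1179}{J{\left(67 \right)} - 4682} = \frac{-44 + 1179}{\frac{3}{7} - 4682} = \frac{1135}{- \frac{32771}{7}} = 1135 \left(- \frac{7}{32771}\right) = - \frac{7945}{32771}$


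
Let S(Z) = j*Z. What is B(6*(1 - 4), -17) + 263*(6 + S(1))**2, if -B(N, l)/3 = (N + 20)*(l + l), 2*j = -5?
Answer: 13703/4 ≈ 3425.8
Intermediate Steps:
j = -5/2 (j = (1/2)*(-5) = -5/2 ≈ -2.5000)
S(Z) = -5*Z/2
B(N, l) = -6*l*(20 + N) (B(N, l) = -3*(N + 20)*(l + l) = -3*(20 + N)*2*l = -6*l*(20 + N))
B(6*(1 - 4), -17) + 263*(6 + S(1))**2 = -6*(-17)*(20 + 6*(1 - 4)) + 263*(6 - 5/2*1)**2 = -6*(-17)*(20 + 6*(-3)) + 263*(6 - 5/2)**2 = -6*(-17)*(20 - 18) + 263*(7/2)**2 = -6*(-17)*2 + 263*(49/4) = 204 + 12887/4 = 13703/4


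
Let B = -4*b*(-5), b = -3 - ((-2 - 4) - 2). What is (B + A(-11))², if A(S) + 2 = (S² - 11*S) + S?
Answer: 108241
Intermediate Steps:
A(S) = -2 + S² - 10*S (A(S) = -2 + ((S² - 11*S) + S) = -2 + (S² - 10*S) = -2 + S² - 10*S)
b = 5 (b = -3 - (-6 - 2) = -3 - 1*(-8) = -3 + 8 = 5)
B = 100 (B = -4*5*(-5) = -20*(-5) = 100)
(B + A(-11))² = (100 + (-2 + (-11)² - 10*(-11)))² = (100 + (-2 + 121 + 110))² = (100 + 229)² = 329² = 108241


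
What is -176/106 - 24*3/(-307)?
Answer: -23200/16271 ≈ -1.4258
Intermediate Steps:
-176/106 - 24*3/(-307) = -176*1/106 - 72*(-1/307) = -88/53 + 72/307 = -23200/16271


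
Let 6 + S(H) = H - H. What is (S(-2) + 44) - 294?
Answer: -256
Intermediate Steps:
S(H) = -6 (S(H) = -6 + (H - H) = -6 + 0 = -6)
(S(-2) + 44) - 294 = (-6 + 44) - 294 = 38 - 294 = -256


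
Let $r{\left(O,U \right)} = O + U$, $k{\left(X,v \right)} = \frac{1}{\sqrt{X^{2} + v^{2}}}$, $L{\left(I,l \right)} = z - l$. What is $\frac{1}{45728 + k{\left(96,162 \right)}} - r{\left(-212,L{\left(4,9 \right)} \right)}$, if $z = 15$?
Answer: $\frac{15274619902638514}{74148632432639} - \frac{6 \sqrt{985}}{74148632432639} \approx 206.0$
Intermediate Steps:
$L{\left(I,l \right)} = 15 - l$
$k{\left(X,v \right)} = \frac{1}{\sqrt{X^{2} + v^{2}}}$
$\frac{1}{45728 + k{\left(96,162 \right)}} - r{\left(-212,L{\left(4,9 \right)} \right)} = \frac{1}{45728 + \frac{1}{\sqrt{96^{2} + 162^{2}}}} - \left(-212 + \left(15 - 9\right)\right) = \frac{1}{45728 + \frac{1}{\sqrt{9216 + 26244}}} - \left(-212 + \left(15 - 9\right)\right) = \frac{1}{45728 + \frac{1}{\sqrt{35460}}} - \left(-212 + 6\right) = \frac{1}{45728 + \frac{\sqrt{985}}{5910}} - -206 = \frac{1}{45728 + \frac{\sqrt{985}}{5910}} + 206 = 206 + \frac{1}{45728 + \frac{\sqrt{985}}{5910}}$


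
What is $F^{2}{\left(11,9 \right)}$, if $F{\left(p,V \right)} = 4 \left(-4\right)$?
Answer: $256$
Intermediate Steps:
$F{\left(p,V \right)} = -16$
$F^{2}{\left(11,9 \right)} = \left(-16\right)^{2} = 256$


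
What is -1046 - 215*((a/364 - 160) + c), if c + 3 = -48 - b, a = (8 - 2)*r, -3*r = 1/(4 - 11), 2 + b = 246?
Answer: 123296231/1274 ≈ 96779.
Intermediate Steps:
b = 244 (b = -2 + 246 = 244)
r = 1/21 (r = -1/(3*(4 - 11)) = -1/3/(-7) = -1/3*(-1/7) = 1/21 ≈ 0.047619)
a = 2/7 (a = (8 - 2)*(1/21) = 6*(1/21) = 2/7 ≈ 0.28571)
c = -295 (c = -3 + (-48 - 1*244) = -3 + (-48 - 244) = -3 - 292 = -295)
-1046 - 215*((a/364 - 160) + c) = -1046 - 215*(((2/7)/364 - 160) - 295) = -1046 - 215*(((2/7)*(1/364) - 160) - 295) = -1046 - 215*((1/1274 - 160) - 295) = -1046 - 215*(-203839/1274 - 295) = -1046 - 215*(-579669/1274) = -1046 + 124628835/1274 = 123296231/1274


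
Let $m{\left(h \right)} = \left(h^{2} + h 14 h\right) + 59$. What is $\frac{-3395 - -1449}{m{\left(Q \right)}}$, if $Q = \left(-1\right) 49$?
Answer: $- \frac{973}{18037} \approx -0.053945$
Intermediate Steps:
$Q = -49$
$m{\left(h \right)} = 59 + 15 h^{2}$ ($m{\left(h \right)} = \left(h^{2} + 14 h h\right) + 59 = \left(h^{2} + 14 h^{2}\right) + 59 = 15 h^{2} + 59 = 59 + 15 h^{2}$)
$\frac{-3395 - -1449}{m{\left(Q \right)}} = \frac{-3395 - -1449}{59 + 15 \left(-49\right)^{2}} = \frac{-3395 + 1449}{59 + 15 \cdot 2401} = - \frac{1946}{59 + 36015} = - \frac{1946}{36074} = \left(-1946\right) \frac{1}{36074} = - \frac{973}{18037}$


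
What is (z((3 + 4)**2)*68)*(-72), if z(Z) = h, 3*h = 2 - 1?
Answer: -1632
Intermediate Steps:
h = 1/3 (h = (2 - 1)/3 = (1/3)*1 = 1/3 ≈ 0.33333)
z(Z) = 1/3
(z((3 + 4)**2)*68)*(-72) = ((1/3)*68)*(-72) = (68/3)*(-72) = -1632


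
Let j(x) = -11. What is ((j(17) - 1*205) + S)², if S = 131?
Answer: 7225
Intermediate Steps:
((j(17) - 1*205) + S)² = ((-11 - 1*205) + 131)² = ((-11 - 205) + 131)² = (-216 + 131)² = (-85)² = 7225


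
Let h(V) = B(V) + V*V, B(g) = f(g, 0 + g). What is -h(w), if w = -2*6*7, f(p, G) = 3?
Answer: -7059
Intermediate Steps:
B(g) = 3
w = -84 (w = -12*7 = -84)
h(V) = 3 + V² (h(V) = 3 + V*V = 3 + V²)
-h(w) = -(3 + (-84)²) = -(3 + 7056) = -1*7059 = -7059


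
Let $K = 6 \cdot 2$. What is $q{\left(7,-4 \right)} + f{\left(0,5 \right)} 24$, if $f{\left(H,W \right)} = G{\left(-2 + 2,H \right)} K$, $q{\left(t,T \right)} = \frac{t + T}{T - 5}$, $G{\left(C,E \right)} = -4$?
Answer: $- \frac{3457}{3} \approx -1152.3$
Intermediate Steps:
$K = 12$
$q{\left(t,T \right)} = \frac{T + t}{-5 + T}$
$f{\left(H,W \right)} = -48$ ($f{\left(H,W \right)} = \left(-4\right) 12 = -48$)
$q{\left(7,-4 \right)} + f{\left(0,5 \right)} 24 = \frac{-4 + 7}{-5 - 4} - 1152 = \frac{1}{-9} \cdot 3 - 1152 = \left(- \frac{1}{9}\right) 3 - 1152 = - \frac{1}{3} - 1152 = - \frac{3457}{3}$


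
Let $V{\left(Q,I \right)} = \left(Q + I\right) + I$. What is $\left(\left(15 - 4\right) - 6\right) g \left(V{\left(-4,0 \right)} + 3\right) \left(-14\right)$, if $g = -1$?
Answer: $-70$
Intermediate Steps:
$V{\left(Q,I \right)} = Q + 2 I$ ($V{\left(Q,I \right)} = \left(I + Q\right) + I = Q + 2 I$)
$\left(\left(15 - 4\right) - 6\right) g \left(V{\left(-4,0 \right)} + 3\right) \left(-14\right) = \left(\left(15 - 4\right) - 6\right) \left(- (\left(-4 + 2 \cdot 0\right) + 3)\right) \left(-14\right) = \left(11 - 6\right) \left(- (\left(-4 + 0\right) + 3)\right) \left(-14\right) = 5 \left(- (-4 + 3)\right) \left(-14\right) = 5 \left(\left(-1\right) \left(-1\right)\right) \left(-14\right) = 5 \cdot 1 \left(-14\right) = 5 \left(-14\right) = -70$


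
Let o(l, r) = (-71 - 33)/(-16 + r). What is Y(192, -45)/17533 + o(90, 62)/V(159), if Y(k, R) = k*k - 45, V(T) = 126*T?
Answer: 8482310371/4039445403 ≈ 2.0999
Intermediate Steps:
o(l, r) = -104/(-16 + r)
Y(k, R) = -45 + k**2 (Y(k, R) = k**2 - 45 = -45 + k**2)
Y(192, -45)/17533 + o(90, 62)/V(159) = (-45 + 192**2)/17533 + (-104/(-16 + 62))/((126*159)) = (-45 + 36864)*(1/17533) - 104/46/20034 = 36819*(1/17533) - 104*1/46*(1/20034) = 36819/17533 - 52/23*1/20034 = 36819/17533 - 26/230391 = 8482310371/4039445403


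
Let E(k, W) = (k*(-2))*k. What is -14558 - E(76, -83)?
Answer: -3006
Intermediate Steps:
E(k, W) = -2*k² (E(k, W) = (-2*k)*k = -2*k²)
-14558 - E(76, -83) = -14558 - (-2)*76² = -14558 - (-2)*5776 = -14558 - 1*(-11552) = -14558 + 11552 = -3006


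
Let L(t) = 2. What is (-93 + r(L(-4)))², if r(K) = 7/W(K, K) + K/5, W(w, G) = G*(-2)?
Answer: 3560769/400 ≈ 8901.9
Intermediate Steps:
W(w, G) = -2*G
r(K) = -7/(2*K) + K/5 (r(K) = 7/((-2*K)) + K/5 = 7*(-1/(2*K)) + K*(⅕) = -7/(2*K) + K/5)
(-93 + r(L(-4)))² = (-93 + (-7/2/2 + (⅕)*2))² = (-93 + (-7/2*½ + ⅖))² = (-93 + (-7/4 + ⅖))² = (-93 - 27/20)² = (-1887/20)² = 3560769/400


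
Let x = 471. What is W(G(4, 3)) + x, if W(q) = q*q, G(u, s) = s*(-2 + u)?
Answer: 507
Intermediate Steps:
W(q) = q²
W(G(4, 3)) + x = (3*(-2 + 4))² + 471 = (3*2)² + 471 = 6² + 471 = 36 + 471 = 507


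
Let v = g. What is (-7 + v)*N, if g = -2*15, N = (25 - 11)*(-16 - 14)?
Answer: 15540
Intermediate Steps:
N = -420 (N = 14*(-30) = -420)
g = -30
v = -30
(-7 + v)*N = (-7 - 30)*(-420) = -37*(-420) = 15540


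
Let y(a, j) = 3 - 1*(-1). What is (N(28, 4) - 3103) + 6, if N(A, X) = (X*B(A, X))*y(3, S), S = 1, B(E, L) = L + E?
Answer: -2585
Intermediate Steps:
B(E, L) = E + L
y(a, j) = 4 (y(a, j) = 3 + 1 = 4)
N(A, X) = 4*X*(A + X) (N(A, X) = (X*(A + X))*4 = 4*X*(A + X))
(N(28, 4) - 3103) + 6 = (4*4*(28 + 4) - 3103) + 6 = (4*4*32 - 3103) + 6 = (512 - 3103) + 6 = -2591 + 6 = -2585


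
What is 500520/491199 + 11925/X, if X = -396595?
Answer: 12843078755/12987137827 ≈ 0.98891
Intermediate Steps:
500520/491199 + 11925/X = 500520/491199 + 11925/(-396595) = 500520*(1/491199) + 11925*(-1/396595) = 166840/163733 - 2385/79319 = 12843078755/12987137827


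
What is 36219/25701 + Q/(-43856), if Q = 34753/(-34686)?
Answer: 18365615133719/13032028013472 ≈ 1.4093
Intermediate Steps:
Q = -34753/34686 (Q = 34753*(-1/34686) = -34753/34686 ≈ -1.0019)
36219/25701 + Q/(-43856) = 36219/25701 - 34753/34686/(-43856) = 36219*(1/25701) - 34753/34686*(-1/43856) = 12073/8567 + 34753/1521189216 = 18365615133719/13032028013472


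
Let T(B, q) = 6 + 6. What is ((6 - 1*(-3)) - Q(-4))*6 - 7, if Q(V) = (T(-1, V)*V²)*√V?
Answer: 47 - 2304*I ≈ 47.0 - 2304.0*I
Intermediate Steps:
T(B, q) = 12
Q(V) = 12*V^(5/2) (Q(V) = (12*V²)*√V = 12*V^(5/2))
((6 - 1*(-3)) - Q(-4))*6 - 7 = ((6 - 1*(-3)) - 12*(-4)^(5/2))*6 - 7 = ((6 + 3) - 12*32*I)*6 - 7 = (9 - 384*I)*6 - 7 = (54 - 2304*I) - 7 = 47 - 2304*I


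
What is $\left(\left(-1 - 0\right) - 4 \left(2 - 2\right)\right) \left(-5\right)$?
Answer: $5$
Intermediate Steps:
$\left(\left(-1 - 0\right) - 4 \left(2 - 2\right)\right) \left(-5\right) = \left(\left(-1 + 0\right) - 0\right) \left(-5\right) = \left(-1 + 0\right) \left(-5\right) = \left(-1\right) \left(-5\right) = 5$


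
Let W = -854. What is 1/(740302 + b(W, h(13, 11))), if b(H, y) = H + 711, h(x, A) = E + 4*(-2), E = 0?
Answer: 1/740159 ≈ 1.3511e-6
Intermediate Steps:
h(x, A) = -8 (h(x, A) = 0 + 4*(-2) = 0 - 8 = -8)
b(H, y) = 711 + H
1/(740302 + b(W, h(13, 11))) = 1/(740302 + (711 - 854)) = 1/(740302 - 143) = 1/740159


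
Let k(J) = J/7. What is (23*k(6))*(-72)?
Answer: -9936/7 ≈ -1419.4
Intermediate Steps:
k(J) = J/7 (k(J) = J*(1/7) = J/7)
(23*k(6))*(-72) = (23*((1/7)*6))*(-72) = (23*(6/7))*(-72) = (138/7)*(-72) = -9936/7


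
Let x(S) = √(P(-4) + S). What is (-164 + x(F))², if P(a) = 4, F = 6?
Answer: (164 - √10)² ≈ 25869.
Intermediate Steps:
x(S) = √(4 + S)
(-164 + x(F))² = (-164 + √(4 + 6))² = (-164 + √10)²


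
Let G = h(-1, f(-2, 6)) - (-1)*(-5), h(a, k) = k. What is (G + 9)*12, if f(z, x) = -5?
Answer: -12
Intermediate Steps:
G = -10 (G = -5 - (-1)*(-5) = -5 - 1*5 = -5 - 5 = -10)
(G + 9)*12 = (-10 + 9)*12 = -1*12 = -12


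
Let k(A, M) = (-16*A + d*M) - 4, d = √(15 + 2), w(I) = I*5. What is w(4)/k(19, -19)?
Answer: -6160/88727 + 380*√17/88727 ≈ -0.051768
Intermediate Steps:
w(I) = 5*I
d = √17 ≈ 4.1231
k(A, M) = -4 - 16*A + M*√17 (k(A, M) = (-16*A + √17*M) - 4 = (-16*A + M*√17) - 4 = -4 - 16*A + M*√17)
w(4)/k(19, -19) = (5*4)/(-4 - 16*19 - 19*√17) = 20/(-4 - 304 - 19*√17) = 20/(-308 - 19*√17)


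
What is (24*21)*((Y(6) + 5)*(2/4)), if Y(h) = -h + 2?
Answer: 252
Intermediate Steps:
Y(h) = 2 - h
(24*21)*((Y(6) + 5)*(2/4)) = (24*21)*(((2 - 1*6) + 5)*(2/4)) = 504*(((2 - 6) + 5)*(2*(¼))) = 504*((-4 + 5)*(½)) = 504*(1*(½)) = 504*(½) = 252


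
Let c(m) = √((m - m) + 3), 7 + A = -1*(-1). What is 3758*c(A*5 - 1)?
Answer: 3758*√3 ≈ 6509.0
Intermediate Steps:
A = -6 (A = -7 - 1*(-1) = -7 + 1 = -6)
c(m) = √3 (c(m) = √(0 + 3) = √3)
3758*c(A*5 - 1) = 3758*√3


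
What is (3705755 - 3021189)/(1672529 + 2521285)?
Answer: 342283/2096907 ≈ 0.16323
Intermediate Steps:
(3705755 - 3021189)/(1672529 + 2521285) = 684566/4193814 = 684566*(1/4193814) = 342283/2096907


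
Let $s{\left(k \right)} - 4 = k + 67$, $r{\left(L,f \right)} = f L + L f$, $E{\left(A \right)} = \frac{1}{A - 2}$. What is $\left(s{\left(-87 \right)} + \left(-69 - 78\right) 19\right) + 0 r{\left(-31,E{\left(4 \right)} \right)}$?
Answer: $-2809$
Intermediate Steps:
$E{\left(A \right)} = \frac{1}{-2 + A}$
$r{\left(L,f \right)} = 2 L f$ ($r{\left(L,f \right)} = L f + L f = 2 L f$)
$s{\left(k \right)} = 71 + k$ ($s{\left(k \right)} = 4 + \left(k + 67\right) = 4 + \left(67 + k\right) = 71 + k$)
$\left(s{\left(-87 \right)} + \left(-69 - 78\right) 19\right) + 0 r{\left(-31,E{\left(4 \right)} \right)} = \left(\left(71 - 87\right) + \left(-69 - 78\right) 19\right) + 0 \cdot 2 \left(-31\right) \frac{1}{-2 + 4} = \left(-16 - 2793\right) + 0 \cdot 2 \left(-31\right) \frac{1}{2} = -2809 + 0 \left(-31\right) = -2809 + 0 = -2809$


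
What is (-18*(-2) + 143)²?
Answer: 32041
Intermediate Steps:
(-18*(-2) + 143)² = (36 + 143)² = 179² = 32041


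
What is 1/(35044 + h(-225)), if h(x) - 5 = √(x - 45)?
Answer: 11683/409477557 - I*√30/409477557 ≈ 2.8531e-5 - 1.3376e-8*I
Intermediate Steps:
h(x) = 5 + √(-45 + x) (h(x) = 5 + √(x - 45) = 5 + √(-45 + x))
1/(35044 + h(-225)) = 1/(35044 + (5 + √(-45 - 225))) = 1/(35044 + (5 + √(-270))) = 1/(35044 + (5 + 3*I*√30)) = 1/(35049 + 3*I*√30)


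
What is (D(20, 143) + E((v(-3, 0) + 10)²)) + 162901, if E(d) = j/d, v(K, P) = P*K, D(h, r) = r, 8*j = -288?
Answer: 4076091/25 ≈ 1.6304e+5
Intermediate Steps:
j = -36 (j = (⅛)*(-288) = -36)
v(K, P) = K*P
E(d) = -36/d
(D(20, 143) + E((v(-3, 0) + 10)²)) + 162901 = (143 - 36/(-3*0 + 10)²) + 162901 = (143 - 36/(0 + 10)²) + 162901 = (143 - 36/(10²)) + 162901 = (143 - 36/100) + 162901 = (143 - 36*1/100) + 162901 = (143 - 9/25) + 162901 = 3566/25 + 162901 = 4076091/25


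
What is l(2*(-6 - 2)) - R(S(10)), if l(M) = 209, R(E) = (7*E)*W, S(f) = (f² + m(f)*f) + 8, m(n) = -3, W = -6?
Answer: 3485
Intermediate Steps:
S(f) = 8 + f² - 3*f (S(f) = (f² - 3*f) + 8 = 8 + f² - 3*f)
R(E) = -42*E (R(E) = (7*E)*(-6) = -42*E)
l(2*(-6 - 2)) - R(S(10)) = 209 - (-42)*(8 + 10² - 3*10) = 209 - (-42)*(8 + 100 - 30) = 209 - (-42)*78 = 209 - 1*(-3276) = 209 + 3276 = 3485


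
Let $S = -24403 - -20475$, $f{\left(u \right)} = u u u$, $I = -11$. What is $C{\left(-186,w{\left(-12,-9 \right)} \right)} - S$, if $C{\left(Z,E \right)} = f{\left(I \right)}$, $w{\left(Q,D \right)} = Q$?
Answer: $2597$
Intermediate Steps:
$f{\left(u \right)} = u^{3}$ ($f{\left(u \right)} = u^{2} u = u^{3}$)
$C{\left(Z,E \right)} = -1331$ ($C{\left(Z,E \right)} = \left(-11\right)^{3} = -1331$)
$S = -3928$ ($S = -24403 + 20475 = -3928$)
$C{\left(-186,w{\left(-12,-9 \right)} \right)} - S = -1331 - -3928 = -1331 + 3928 = 2597$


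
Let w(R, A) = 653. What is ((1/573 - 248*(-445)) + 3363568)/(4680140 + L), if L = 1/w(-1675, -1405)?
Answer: 1299836166485/1751163304233 ≈ 0.74227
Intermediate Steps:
L = 1/653 ≈ 0.0015314
((1/573 - 248*(-445)) + 3363568)/(4680140 + L) = ((1/573 - 248*(-445)) + 3363568)/(4680140 + 1/653) = ((1/573 + 110360) + 3363568)/(3056131421/653) = (63236281/573 + 3363568)*(653/3056131421) = (1990560745/573)*(653/3056131421) = 1299836166485/1751163304233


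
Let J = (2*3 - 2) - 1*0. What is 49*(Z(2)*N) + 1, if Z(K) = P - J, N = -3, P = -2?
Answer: 883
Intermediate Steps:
J = 4 (J = (6 - 2) + 0 = 4 + 0 = 4)
Z(K) = -6 (Z(K) = -2 - 1*4 = -2 - 4 = -6)
49*(Z(2)*N) + 1 = 49*(-6*(-3)) + 1 = 49*18 + 1 = 882 + 1 = 883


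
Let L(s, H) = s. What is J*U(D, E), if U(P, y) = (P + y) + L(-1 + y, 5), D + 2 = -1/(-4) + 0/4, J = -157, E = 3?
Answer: -2041/4 ≈ -510.25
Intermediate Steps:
D = -7/4 (D = -2 + (-1/(-4) + 0/4) = -2 + (-1*(-¼) + 0*(¼)) = -2 + (¼ + 0) = -2 + ¼ = -7/4 ≈ -1.7500)
U(P, y) = -1 + P + 2*y (U(P, y) = (P + y) + (-1 + y) = -1 + P + 2*y)
J*U(D, E) = -157*(-1 - 7/4 + 2*3) = -157*(-1 - 7/4 + 6) = -157*13/4 = -2041/4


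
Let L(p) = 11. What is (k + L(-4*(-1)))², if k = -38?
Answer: 729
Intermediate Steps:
(k + L(-4*(-1)))² = (-38 + 11)² = (-27)² = 729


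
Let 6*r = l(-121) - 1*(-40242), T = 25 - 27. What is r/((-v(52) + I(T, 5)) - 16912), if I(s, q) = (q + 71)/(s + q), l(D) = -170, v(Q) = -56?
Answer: -5009/12623 ≈ -0.39682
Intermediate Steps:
T = -2
r = 20036/3 (r = (-170 - 1*(-40242))/6 = (-170 + 40242)/6 = (1/6)*40072 = 20036/3 ≈ 6678.7)
I(s, q) = (71 + q)/(q + s)
r/((-v(52) + I(T, 5)) - 16912) = 20036/(3*((-1*(-56) + (71 + 5)/(5 - 2)) - 16912)) = 20036/(3*((56 + 76/3) - 16912)) = 20036/(3*(244/3 - 16912)) = 20036/(3*(-50492/3)) = (20036/3)*(-3/50492) = -5009/12623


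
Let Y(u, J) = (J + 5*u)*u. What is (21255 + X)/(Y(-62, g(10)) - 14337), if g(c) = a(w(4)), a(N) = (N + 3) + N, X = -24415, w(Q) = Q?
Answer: -3160/4201 ≈ -0.75220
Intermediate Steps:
a(N) = 3 + 2*N (a(N) = (3 + N) + N = 3 + 2*N)
g(c) = 11 (g(c) = 3 + 2*4 = 3 + 8 = 11)
Y(u, J) = u*(J + 5*u)
(21255 + X)/(Y(-62, g(10)) - 14337) = (21255 - 24415)/(-62*(11 + 5*(-62)) - 14337) = -3160/(-62*(11 - 310) - 14337) = -3160/(-62*(-299) - 14337) = -3160/(18538 - 14337) = -3160/4201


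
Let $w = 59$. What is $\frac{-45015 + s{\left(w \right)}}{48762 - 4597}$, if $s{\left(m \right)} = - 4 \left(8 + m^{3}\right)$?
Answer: $- \frac{866563}{44165} \approx -19.621$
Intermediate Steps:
$s{\left(m \right)} = -32 - 4 m^{3}$
$\frac{-45015 + s{\left(w \right)}}{48762 - 4597} = \frac{-45015 - \left(32 + 4 \cdot 59^{3}\right)}{48762 - 4597} = \frac{-45015 - 821548}{44165} = \left(-45015 - 821548\right) \frac{1}{44165} = \left(-866563\right) \frac{1}{44165} = - \frac{866563}{44165}$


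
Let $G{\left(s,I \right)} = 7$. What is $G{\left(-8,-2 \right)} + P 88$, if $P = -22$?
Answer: $-1929$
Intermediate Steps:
$G{\left(-8,-2 \right)} + P 88 = 7 - 1936 = -1929$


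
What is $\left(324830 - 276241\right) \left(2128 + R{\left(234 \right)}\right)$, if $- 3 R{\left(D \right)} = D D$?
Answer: $-783449036$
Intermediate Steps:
$R{\left(D \right)} = - \frac{D^{2}}{3}$ ($R{\left(D \right)} = - \frac{D D}{3} = - \frac{D^{2}}{3}$)
$\left(324830 - 276241\right) \left(2128 + R{\left(234 \right)}\right) = \left(324830 - 276241\right) \left(2128 - \frac{234^{2}}{3}\right) = 48589 \left(2128 - 18252\right) = 48589 \left(-16124\right) = -783449036$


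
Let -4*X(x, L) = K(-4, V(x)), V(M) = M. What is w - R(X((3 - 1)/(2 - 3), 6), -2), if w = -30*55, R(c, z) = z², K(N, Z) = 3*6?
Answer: -1654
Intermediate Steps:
K(N, Z) = 18
X(x, L) = -9/2 (X(x, L) = -¼*18 = -9/2)
w = -1650
w - R(X((3 - 1)/(2 - 3), 6), -2) = -1650 - 1*(-2)² = -1650 - 1*4 = -1650 - 4 = -1654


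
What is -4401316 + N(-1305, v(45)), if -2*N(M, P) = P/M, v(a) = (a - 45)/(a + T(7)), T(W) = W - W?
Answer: -4401316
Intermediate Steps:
T(W) = 0
v(a) = (-45 + a)/a (v(a) = (a - 45)/(a + 0) = (-45 + a)/a)
N(M, P) = -P/(2*M)
-4401316 + N(-1305, v(45)) = -4401316 - 1/2*(-45 + 45)/45/(-1305) = -4401316 - 1/2*(1/45)*0*(-1/1305) = -4401316 - 1/2*0*(-1/1305) = -4401316 + 0 = -4401316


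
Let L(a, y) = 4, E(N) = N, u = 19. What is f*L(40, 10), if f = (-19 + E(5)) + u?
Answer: 20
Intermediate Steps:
f = 5 (f = (-19 + 5) + 19 = -14 + 19 = 5)
f*L(40, 10) = 5*4 = 20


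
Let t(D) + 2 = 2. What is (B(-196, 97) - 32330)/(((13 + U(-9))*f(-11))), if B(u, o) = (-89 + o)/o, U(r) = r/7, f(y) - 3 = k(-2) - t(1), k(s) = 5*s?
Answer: 1568001/3977 ≈ 394.27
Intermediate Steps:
t(D) = 0 (t(D) = -2 + 2 = 0)
f(y) = -7 (f(y) = 3 + (5*(-2) - 1*0) = 3 + (-10 + 0) = 3 - 10 = -7)
U(r) = r/7 (U(r) = r*(⅐) = r/7)
B(u, o) = (-89 + o)/o
(B(-196, 97) - 32330)/(((13 + U(-9))*f(-11))) = ((-89 + 97)/97 - 32330)/(((13 + (⅐)*(-9))*(-7))) = ((1/97)*8 - 32330)/(((13 - 9/7)*(-7))) = (8/97 - 32330)/(((82/7)*(-7))) = -3136002/97/(-82) = -3136002/97*(-1/82) = 1568001/3977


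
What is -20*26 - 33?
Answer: -553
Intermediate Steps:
-20*26 - 33 = -520 - 33 = -553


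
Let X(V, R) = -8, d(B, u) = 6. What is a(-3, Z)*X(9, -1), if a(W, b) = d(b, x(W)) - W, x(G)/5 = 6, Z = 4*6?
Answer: -72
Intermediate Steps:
Z = 24
x(G) = 30 (x(G) = 5*6 = 30)
a(W, b) = 6 - W
a(-3, Z)*X(9, -1) = (6 - 1*(-3))*(-8) = (6 + 3)*(-8) = 9*(-8) = -72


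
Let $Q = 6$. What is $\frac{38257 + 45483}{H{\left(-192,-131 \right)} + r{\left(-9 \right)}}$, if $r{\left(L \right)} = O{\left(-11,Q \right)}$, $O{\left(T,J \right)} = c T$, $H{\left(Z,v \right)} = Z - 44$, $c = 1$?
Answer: $- \frac{83740}{247} \approx -339.03$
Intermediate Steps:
$H{\left(Z,v \right)} = -44 + Z$
$O{\left(T,J \right)} = T$ ($O{\left(T,J \right)} = 1 T = T$)
$r{\left(L \right)} = -11$
$\frac{38257 + 45483}{H{\left(-192,-131 \right)} + r{\left(-9 \right)}} = \frac{38257 + 45483}{\left(-44 - 192\right) - 11} = \frac{83740}{-236 - 11} = \frac{83740}{-247} = 83740 \left(- \frac{1}{247}\right) = - \frac{83740}{247}$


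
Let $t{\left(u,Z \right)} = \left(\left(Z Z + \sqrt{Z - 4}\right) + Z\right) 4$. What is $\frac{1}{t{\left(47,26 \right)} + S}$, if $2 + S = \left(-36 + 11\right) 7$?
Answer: $\frac{2631}{6921809} - \frac{4 \sqrt{22}}{6921809} \approx 0.00037739$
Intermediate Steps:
$t{\left(u,Z \right)} = 4 Z + 4 Z^{2} + 4 \sqrt{-4 + Z}$ ($t{\left(u,Z \right)} = \left(\left(Z^{2} + \sqrt{-4 + Z}\right) + Z\right) 4 = \left(Z + Z^{2} + \sqrt{-4 + Z}\right) 4 = 4 Z + 4 Z^{2} + 4 \sqrt{-4 + Z}$)
$S = -177$ ($S = -2 + \left(-36 + 11\right) 7 = -2 - 175 = -177$)
$\frac{1}{t{\left(47,26 \right)} + S} = \frac{1}{\left(4 \cdot 26 + 4 \cdot 26^{2} + 4 \sqrt{-4 + 26}\right) - 177} = \frac{1}{\left(104 + 4 \cdot 676 + 4 \sqrt{22}\right) - 177} = \frac{1}{\left(104 + 2704 + 4 \sqrt{22}\right) - 177} = \frac{1}{\left(2808 + 4 \sqrt{22}\right) - 177} = \frac{1}{2631 + 4 \sqrt{22}}$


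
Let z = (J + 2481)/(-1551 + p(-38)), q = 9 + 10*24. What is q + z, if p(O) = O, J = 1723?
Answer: 391457/1589 ≈ 246.35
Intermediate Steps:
q = 249 (q = 9 + 240 = 249)
z = -4204/1589 (z = (1723 + 2481)/(-1551 - 38) = 4204/(-1589) = 4204*(-1/1589) = -4204/1589 ≈ -2.6457)
q + z = 249 - 4204/1589 = 391457/1589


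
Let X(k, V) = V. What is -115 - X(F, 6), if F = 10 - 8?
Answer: -121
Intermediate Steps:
F = 2
-115 - X(F, 6) = -115 - 1*6 = -115 - 6 = -121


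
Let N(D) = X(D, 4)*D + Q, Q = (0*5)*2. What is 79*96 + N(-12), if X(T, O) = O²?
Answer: 7392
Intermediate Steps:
Q = 0 (Q = 0*2 = 0)
N(D) = 16*D (N(D) = 4²*D + 0 = 16*D + 0 = 16*D)
79*96 + N(-12) = 79*96 + 16*(-12) = 7584 - 192 = 7392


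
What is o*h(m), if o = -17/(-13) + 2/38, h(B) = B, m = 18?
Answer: 6048/247 ≈ 24.486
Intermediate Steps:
o = 336/247 (o = -17*(-1/13) + 2*(1/38) = 17/13 + 1/19 = 336/247 ≈ 1.3603)
o*h(m) = (336/247)*18 = 6048/247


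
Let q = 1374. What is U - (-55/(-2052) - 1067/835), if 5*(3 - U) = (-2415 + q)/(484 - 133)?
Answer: 107902019/22274460 ≈ 4.8442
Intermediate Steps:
U = 2102/585 (U = 3 - (-2415 + 1374)/(5*(484 - 133)) = 3 - (-1041)/(5*351) = 3 - 1/5*(-347/117) = 3 + 347/585 = 2102/585 ≈ 3.5932)
U - (-55/(-2052) - 1067/835) = 2102/585 - (-55/(-2052) - 1067/835) = 2102/585 - (-55*(-1/2052) - 1067*1/835) = 2102/585 - (55/2052 - 1067/835) = 2102/585 - 1*(-2143559/1713420) = 2102/585 + 2143559/1713420 = 107902019/22274460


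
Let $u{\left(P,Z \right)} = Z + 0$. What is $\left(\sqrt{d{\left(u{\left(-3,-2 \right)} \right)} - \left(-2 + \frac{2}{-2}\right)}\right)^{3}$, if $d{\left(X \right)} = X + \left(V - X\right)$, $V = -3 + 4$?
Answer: $8$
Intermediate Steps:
$V = 1$
$u{\left(P,Z \right)} = Z$
$d{\left(X \right)} = 1$ ($d{\left(X \right)} = X - \left(-1 + X\right) = 1$)
$\left(\sqrt{d{\left(u{\left(-3,-2 \right)} \right)} - \left(-2 + \frac{2}{-2}\right)}\right)^{3} = \left(\sqrt{1 - \left(-2 + \frac{2}{-2}\right)}\right)^{3} = \left(\sqrt{1 + \left(\left(-2\right) \left(- \frac{1}{2}\right) + 2\right)}\right)^{3} = \left(\sqrt{1 + \left(1 + 2\right)}\right)^{3} = \left(\sqrt{1 + 3}\right)^{3} = \left(\sqrt{4}\right)^{3} = 2^{3} = 8$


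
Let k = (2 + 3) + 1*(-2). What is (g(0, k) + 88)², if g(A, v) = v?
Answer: 8281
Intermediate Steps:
k = 3 (k = 5 - 2 = 3)
(g(0, k) + 88)² = (3 + 88)² = 91² = 8281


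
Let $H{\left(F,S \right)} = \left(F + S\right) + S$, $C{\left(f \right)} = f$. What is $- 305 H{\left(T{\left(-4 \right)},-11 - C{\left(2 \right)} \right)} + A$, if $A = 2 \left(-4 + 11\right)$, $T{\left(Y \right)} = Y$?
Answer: $9164$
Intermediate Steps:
$A = 14$ ($A = 2 \cdot 7 = 14$)
$H{\left(F,S \right)} = F + 2 S$
$- 305 H{\left(T{\left(-4 \right)},-11 - C{\left(2 \right)} \right)} + A = - 305 \left(-4 + 2 \left(-11 - 2\right)\right) + 14 = - 305 \left(-4 + 2 \left(-13\right)\right) + 14 = - 305 \left(-4 - 26\right) + 14 = \left(-305\right) \left(-30\right) + 14 = 9150 + 14 = 9164$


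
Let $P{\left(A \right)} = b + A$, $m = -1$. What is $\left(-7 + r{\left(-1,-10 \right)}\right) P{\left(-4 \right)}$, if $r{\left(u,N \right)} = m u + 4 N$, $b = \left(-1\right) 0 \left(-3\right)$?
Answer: $184$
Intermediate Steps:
$b = 0$ ($b = 0 \left(-3\right) = 0$)
$r{\left(u,N \right)} = - u + 4 N$
$P{\left(A \right)} = A$ ($P{\left(A \right)} = 0 + A = A$)
$\left(-7 + r{\left(-1,-10 \right)}\right) P{\left(-4 \right)} = \left(-7 + \left(\left(-1\right) \left(-1\right) + 4 \left(-10\right)\right)\right) \left(-4\right) = \left(-7 + \left(1 - 40\right)\right) \left(-4\right) = \left(-7 - 39\right) \left(-4\right) = \left(-46\right) \left(-4\right) = 184$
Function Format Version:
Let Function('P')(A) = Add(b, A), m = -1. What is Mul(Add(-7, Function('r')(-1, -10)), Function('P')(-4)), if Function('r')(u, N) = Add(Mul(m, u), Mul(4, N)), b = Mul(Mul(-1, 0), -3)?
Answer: 184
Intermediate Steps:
b = 0 (b = Mul(0, -3) = 0)
Function('r')(u, N) = Add(Mul(-1, u), Mul(4, N))
Function('P')(A) = A (Function('P')(A) = Add(0, A) = A)
Mul(Add(-7, Function('r')(-1, -10)), Function('P')(-4)) = Mul(Add(-7, Add(Mul(-1, -1), Mul(4, -10))), -4) = Mul(Add(-7, Add(1, -40)), -4) = Mul(Add(-7, -39), -4) = Mul(-46, -4) = 184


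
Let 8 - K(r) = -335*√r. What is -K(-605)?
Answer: -8 - 3685*I*√5 ≈ -8.0 - 8239.9*I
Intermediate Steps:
K(r) = 8 + 335*√r (K(r) = 8 - (-335)*√r = 8 + 335*√r)
-K(-605) = -(8 + 335*√(-605)) = -(8 + 335*(11*I*√5)) = -(8 + 3685*I*√5) = -8 - 3685*I*√5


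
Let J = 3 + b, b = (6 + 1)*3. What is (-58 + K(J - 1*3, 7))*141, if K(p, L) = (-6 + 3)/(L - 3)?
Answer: -33135/4 ≈ -8283.8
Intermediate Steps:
b = 21 (b = 7*3 = 21)
J = 24 (J = 3 + 21 = 24)
K(p, L) = -3/(-3 + L)
(-58 + K(J - 1*3, 7))*141 = (-58 - 3/(-3 + 7))*141 = (-58 - 3/4)*141 = (-58 - 3*¼)*141 = (-58 - ¾)*141 = -235/4*141 = -33135/4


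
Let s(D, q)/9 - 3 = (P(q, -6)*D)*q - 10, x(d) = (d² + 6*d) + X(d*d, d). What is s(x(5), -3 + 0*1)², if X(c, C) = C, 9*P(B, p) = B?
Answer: 227529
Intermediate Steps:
P(B, p) = B/9
x(d) = d² + 7*d (x(d) = (d² + 6*d) + d = d² + 7*d)
s(D, q) = -63 + D*q² (s(D, q) = 27 + 9*(((q/9)*D)*q - 10) = 27 + 9*((D*q/9)*q - 10) = 27 + 9*(D*q²/9 - 10) = 27 + 9*(-10 + D*q²/9) = 27 + (-90 + D*q²) = -63 + D*q²)
s(x(5), -3 + 0*1)² = (-63 + (5*(7 + 5))*(-3 + 0*1)²)² = (-63 + (5*12)*(-3 + 0)²)² = (-63 + 60*(-3)²)² = (-63 + 60*9)² = (-63 + 540)² = 477² = 227529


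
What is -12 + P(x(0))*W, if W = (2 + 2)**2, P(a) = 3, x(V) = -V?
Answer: 36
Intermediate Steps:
W = 16 (W = 4**2 = 16)
-12 + P(x(0))*W = -12 + 3*16 = -12 + 48 = 36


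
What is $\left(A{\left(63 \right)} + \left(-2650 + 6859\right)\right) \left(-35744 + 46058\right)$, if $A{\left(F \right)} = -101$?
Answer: $42369912$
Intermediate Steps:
$\left(A{\left(63 \right)} + \left(-2650 + 6859\right)\right) \left(-35744 + 46058\right) = \left(-101 + \left(-2650 + 6859\right)\right) \left(-35744 + 46058\right) = \left(-101 + 4209\right) 10314 = 4108 \cdot 10314 = 42369912$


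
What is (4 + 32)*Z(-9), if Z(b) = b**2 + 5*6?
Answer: 3996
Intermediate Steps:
Z(b) = 30 + b**2 (Z(b) = b**2 + 30 = 30 + b**2)
(4 + 32)*Z(-9) = (4 + 32)*(30 + (-9)**2) = 36*(30 + 81) = 36*111 = 3996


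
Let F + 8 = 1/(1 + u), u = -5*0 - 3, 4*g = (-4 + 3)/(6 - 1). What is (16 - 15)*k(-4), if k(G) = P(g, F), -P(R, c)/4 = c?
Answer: 34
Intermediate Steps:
g = -1/20 (g = ((-4 + 3)/(6 - 1))/4 = (-1/5)/4 = (-1*⅕)/4 = (¼)*(-⅕) = -1/20 ≈ -0.050000)
u = -3 (u = 0 - 3 = -3)
F = -17/2 (F = -8 + 1/(1 - 3) = -8 + 1/(-2) = -8 - ½ = -17/2 ≈ -8.5000)
P(R, c) = -4*c
k(G) = 34 (k(G) = -4*(-17/2) = 34)
(16 - 15)*k(-4) = (16 - 15)*34 = 1*34 = 34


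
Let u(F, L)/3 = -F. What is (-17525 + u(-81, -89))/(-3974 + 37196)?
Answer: -8641/16611 ≈ -0.52020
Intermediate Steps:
u(F, L) = -3*F (u(F, L) = 3*(-F) = -3*F)
(-17525 + u(-81, -89))/(-3974 + 37196) = (-17525 - 3*(-81))/(-3974 + 37196) = (-17525 + 243)/33222 = -17282*1/33222 = -8641/16611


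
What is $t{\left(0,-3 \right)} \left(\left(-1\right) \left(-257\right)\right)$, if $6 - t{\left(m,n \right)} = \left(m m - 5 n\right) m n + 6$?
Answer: $0$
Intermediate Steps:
$t{\left(m,n \right)} = - m n \left(m^{2} - 5 n\right)$ ($t{\left(m,n \right)} = 6 - \left(\left(m m - 5 n\right) m n + 6\right) = 6 - \left(\left(m^{2} - 5 n\right) m n + 6\right) = 6 - \left(m \left(m^{2} - 5 n\right) n + 6\right) = 6 - \left(m n \left(m^{2} - 5 n\right) + 6\right) = 6 - \left(6 + m n \left(m^{2} - 5 n\right)\right) = - m n \left(m^{2} - 5 n\right)$)
$t{\left(0,-3 \right)} \left(\left(-1\right) \left(-257\right)\right) = 0 \left(-3\right) \left(- 0^{2} + 5 \left(-3\right)\right) \left(\left(-1\right) \left(-257\right)\right) = 0 \left(-3\right) \left(\left(-1\right) 0 - 15\right) 257 = 0 \left(-3\right) \left(0 - 15\right) 257 = 0 \left(-3\right) \left(-15\right) 257 = 0 \cdot 257 = 0$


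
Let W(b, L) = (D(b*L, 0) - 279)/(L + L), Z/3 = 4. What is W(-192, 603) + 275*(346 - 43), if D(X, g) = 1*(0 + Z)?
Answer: 33496561/402 ≈ 83325.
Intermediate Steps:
Z = 12 (Z = 3*4 = 12)
D(X, g) = 12 (D(X, g) = 1*(0 + 12) = 1*12 = 12)
W(b, L) = -267/(2*L) (W(b, L) = (12 - 279)/(L + L) = -267*1/(2*L) = -267/(2*L))
W(-192, 603) + 275*(346 - 43) = -267/2/603 + 275*(346 - 43) = -267/2*1/603 + 275*303 = -89/402 + 83325 = 33496561/402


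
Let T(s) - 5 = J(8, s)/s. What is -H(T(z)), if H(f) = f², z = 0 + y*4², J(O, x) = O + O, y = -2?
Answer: -81/4 ≈ -20.250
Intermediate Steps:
J(O, x) = 2*O
z = -32 (z = 0 - 2*4² = 0 - 2*16 = 0 - 32 = -32)
T(s) = 5 + 16/s (T(s) = 5 + (2*8)/s = 5 + 16/s)
-H(T(z)) = -(5 + 16/(-32))² = -(5 + 16*(-1/32))² = -(5 - ½)² = -(9/2)² = -1*81/4 = -81/4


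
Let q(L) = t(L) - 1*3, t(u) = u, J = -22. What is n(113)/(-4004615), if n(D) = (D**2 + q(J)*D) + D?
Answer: -10057/4004615 ≈ -0.0025114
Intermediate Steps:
q(L) = -3 + L (q(L) = L - 1*3 = L - 3 = -3 + L)
n(D) = D**2 - 24*D (n(D) = (D**2 + (-3 - 22)*D) + D = (D**2 - 25*D) + D = D**2 - 24*D)
n(113)/(-4004615) = (113*(-24 + 113))/(-4004615) = (113*89)*(-1/4004615) = 10057*(-1/4004615) = -10057/4004615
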